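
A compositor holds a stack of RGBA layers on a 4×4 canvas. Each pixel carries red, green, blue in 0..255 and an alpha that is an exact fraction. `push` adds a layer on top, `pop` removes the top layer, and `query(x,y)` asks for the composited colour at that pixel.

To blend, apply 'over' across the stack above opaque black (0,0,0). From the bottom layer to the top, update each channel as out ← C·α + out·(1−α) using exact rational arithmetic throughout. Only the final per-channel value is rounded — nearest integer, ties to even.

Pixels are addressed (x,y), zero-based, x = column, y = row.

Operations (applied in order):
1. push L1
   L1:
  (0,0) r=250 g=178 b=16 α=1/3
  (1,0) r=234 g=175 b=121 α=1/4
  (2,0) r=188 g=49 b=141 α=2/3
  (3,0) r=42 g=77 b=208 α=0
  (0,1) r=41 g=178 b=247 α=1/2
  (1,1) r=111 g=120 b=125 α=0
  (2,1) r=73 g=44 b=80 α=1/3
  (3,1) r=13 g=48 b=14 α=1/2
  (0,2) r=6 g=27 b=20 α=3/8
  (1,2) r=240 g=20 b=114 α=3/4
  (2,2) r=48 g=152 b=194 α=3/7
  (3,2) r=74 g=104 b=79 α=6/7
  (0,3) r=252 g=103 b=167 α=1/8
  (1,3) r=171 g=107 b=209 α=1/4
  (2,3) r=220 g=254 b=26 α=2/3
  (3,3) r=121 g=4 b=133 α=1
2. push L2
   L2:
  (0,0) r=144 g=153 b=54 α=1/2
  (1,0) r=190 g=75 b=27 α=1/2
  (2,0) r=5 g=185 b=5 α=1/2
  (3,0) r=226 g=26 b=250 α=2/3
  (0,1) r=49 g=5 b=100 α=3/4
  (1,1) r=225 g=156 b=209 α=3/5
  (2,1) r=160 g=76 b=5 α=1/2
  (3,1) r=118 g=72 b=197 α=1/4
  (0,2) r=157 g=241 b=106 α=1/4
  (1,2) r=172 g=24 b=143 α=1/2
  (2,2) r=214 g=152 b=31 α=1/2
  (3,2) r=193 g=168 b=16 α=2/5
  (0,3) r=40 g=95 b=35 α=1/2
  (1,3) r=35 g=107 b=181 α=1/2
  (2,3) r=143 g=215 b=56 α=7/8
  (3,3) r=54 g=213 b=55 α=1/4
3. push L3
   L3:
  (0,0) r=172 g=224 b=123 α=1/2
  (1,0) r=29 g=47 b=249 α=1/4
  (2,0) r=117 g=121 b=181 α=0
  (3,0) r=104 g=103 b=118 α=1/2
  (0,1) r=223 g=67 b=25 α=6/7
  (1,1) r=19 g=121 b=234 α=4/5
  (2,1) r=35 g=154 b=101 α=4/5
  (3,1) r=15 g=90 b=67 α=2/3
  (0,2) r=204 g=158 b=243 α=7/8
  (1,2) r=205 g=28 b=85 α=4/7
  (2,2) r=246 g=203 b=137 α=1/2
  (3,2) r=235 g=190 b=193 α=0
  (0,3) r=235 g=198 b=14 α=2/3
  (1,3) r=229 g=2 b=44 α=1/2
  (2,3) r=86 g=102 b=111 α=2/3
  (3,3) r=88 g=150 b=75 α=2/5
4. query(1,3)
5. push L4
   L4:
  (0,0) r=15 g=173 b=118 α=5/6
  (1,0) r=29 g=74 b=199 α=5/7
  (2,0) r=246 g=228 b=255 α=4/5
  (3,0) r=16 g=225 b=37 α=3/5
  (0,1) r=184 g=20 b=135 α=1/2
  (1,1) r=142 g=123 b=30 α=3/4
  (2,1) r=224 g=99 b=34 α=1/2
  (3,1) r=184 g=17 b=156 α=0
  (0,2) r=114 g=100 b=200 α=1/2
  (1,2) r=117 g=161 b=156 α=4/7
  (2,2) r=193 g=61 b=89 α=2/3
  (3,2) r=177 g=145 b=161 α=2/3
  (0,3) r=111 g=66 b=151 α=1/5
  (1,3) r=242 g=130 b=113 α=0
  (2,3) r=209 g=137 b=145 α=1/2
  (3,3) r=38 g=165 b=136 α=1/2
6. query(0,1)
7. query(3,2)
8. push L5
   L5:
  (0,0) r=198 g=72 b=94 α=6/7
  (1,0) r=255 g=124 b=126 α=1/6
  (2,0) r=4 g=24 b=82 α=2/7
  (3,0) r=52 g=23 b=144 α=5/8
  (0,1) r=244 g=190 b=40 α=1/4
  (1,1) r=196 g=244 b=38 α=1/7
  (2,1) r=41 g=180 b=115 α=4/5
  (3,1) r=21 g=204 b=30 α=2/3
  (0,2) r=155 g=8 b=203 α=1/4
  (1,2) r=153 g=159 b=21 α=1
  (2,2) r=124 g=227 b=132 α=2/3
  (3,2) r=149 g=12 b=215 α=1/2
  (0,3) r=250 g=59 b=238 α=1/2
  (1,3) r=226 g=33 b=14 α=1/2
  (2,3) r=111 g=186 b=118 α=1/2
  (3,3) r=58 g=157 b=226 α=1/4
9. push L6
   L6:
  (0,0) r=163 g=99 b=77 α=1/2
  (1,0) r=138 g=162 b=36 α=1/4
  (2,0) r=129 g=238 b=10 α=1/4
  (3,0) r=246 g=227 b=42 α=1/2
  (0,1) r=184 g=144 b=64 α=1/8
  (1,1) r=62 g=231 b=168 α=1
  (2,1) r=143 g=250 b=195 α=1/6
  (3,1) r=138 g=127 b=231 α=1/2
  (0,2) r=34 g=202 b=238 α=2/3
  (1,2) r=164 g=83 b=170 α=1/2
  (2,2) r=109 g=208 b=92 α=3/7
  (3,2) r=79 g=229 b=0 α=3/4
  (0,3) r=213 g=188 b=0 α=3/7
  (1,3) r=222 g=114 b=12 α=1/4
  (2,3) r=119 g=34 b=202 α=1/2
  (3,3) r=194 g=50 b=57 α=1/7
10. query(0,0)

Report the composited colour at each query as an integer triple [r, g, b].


at x=1,y=3 over L1,L2,L3:
+L1 (α=1/4) → [171/4, 107/4, 209/4]
+L2 (α=1/2) → [311/8, 535/8, 933/8]
+L3 (α=1/2) → [2143/16, 551/16, 1285/16]
→ [134, 34, 80]

(0,1) stack=L1,L2,L3,L4; from [0,0,0]:
L1 α=1/2: [41/2, 89, 247/2]
L2 α=3/4: [335/8, 26, 847/8]
L3 α=6/7: [1577/8, 428/7, 2047/56]
L4 α=1/2: [3049/16, 284/7, 9607/112]
rounded: [191, 41, 86]

(3,2) stack=L1,L2,L3,L4; from [0,0,0]:
+L1 (α=6/7) → [444/7, 624/7, 474/7]
+L2 (α=2/5) → [4034/35, 4224/35, 1646/35]
+L3 (α=0) → [4034/35, 4224/35, 1646/35]
+L4 (α=2/3) → [16424/105, 14374/105, 12916/105]
rounded: [156, 137, 123]

query (0,0) [L1,L2,L3,L4,L5,L6] — begin 0,0,0
L1 α=1/3: [250/3, 178/3, 16/3]
L2 α=1/2: [341/3, 637/6, 89/3]
L3 α=1/2: [857/6, 1981/12, 229/3]
L4 α=5/6: [1307/36, 12361/72, 1999/18]
L5 α=6/7: [44075/252, 43465/504, 12151/126]
L6 α=1/2: [85151/504, 93361/1008, 21853/252]
= [169, 93, 87]


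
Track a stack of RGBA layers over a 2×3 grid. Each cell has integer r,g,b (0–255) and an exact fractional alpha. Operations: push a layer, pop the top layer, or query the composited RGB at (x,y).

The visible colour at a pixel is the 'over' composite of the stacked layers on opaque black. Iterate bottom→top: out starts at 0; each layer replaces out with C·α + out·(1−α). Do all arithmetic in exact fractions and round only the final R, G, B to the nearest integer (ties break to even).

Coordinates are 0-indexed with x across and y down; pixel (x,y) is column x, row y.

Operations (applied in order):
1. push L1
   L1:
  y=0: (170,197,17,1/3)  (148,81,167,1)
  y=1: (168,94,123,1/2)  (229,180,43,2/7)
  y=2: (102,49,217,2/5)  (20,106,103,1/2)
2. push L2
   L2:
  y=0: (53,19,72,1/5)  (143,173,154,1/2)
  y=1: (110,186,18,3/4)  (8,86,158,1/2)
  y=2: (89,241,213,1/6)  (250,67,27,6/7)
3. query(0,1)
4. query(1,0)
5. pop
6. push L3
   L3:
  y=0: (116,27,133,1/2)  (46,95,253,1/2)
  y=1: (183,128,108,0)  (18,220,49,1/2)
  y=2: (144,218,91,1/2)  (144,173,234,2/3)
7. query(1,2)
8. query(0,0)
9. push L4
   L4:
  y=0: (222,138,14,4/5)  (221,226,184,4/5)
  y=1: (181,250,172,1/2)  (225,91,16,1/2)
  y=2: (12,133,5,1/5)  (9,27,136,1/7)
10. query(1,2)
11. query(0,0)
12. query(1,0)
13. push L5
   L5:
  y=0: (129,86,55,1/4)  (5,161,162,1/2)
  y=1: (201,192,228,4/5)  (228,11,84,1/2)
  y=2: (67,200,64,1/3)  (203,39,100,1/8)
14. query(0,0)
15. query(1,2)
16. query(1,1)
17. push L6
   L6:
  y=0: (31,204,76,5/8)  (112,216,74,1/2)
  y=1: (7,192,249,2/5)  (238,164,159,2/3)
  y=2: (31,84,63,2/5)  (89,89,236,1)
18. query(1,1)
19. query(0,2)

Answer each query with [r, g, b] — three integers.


query (0,1) [L1,L2] — begin 0,0,0
+L1 (α=1/2) → [84, 47, 123/2]
+L2 (α=3/4) → [207/2, 605/4, 231/8]
= [104, 151, 29]

at x=1,y=0 over L1,L2:
+L1 (α=1) → [148, 81, 167]
+L2 (α=1/2) → [291/2, 127, 321/2]
→ [146, 127, 160]

(1,2) stack=L1,L3; from [0,0,0]:
after L1 α=1/2: [10, 53, 103/2]
after L3 α=2/3: [298/3, 133, 1039/6]
→ [99, 133, 173]

at x=0,y=0 over L1,L3:
+L1 (α=1/3) → [170/3, 197/3, 17/3]
+L3 (α=1/2) → [259/3, 139/3, 208/3]
rounded: [86, 46, 69]

query (1,2) [L1,L3,L4] — begin 0,0,0
L1 α=1/2: [10, 53, 103/2]
L3 α=2/3: [298/3, 133, 1039/6]
L4 α=1/7: [605/7, 825/7, 1175/7]
→ [86, 118, 168]

query (0,0) [L1,L3,L4] — begin 0,0,0
after L1 α=1/3: [170/3, 197/3, 17/3]
after L3 α=1/2: [259/3, 139/3, 208/3]
after L4 α=4/5: [2923/15, 359/3, 376/15]
→ [195, 120, 25]

query (1,0) [L1,L3,L4] — begin 0,0,0
L1 α=1: [148, 81, 167]
L3 α=1/2: [97, 88, 210]
L4 α=4/5: [981/5, 992/5, 946/5]
= [196, 198, 189]

at x=0,y=0 over L1,L3,L4,L5:
after L1 α=1/3: [170/3, 197/3, 17/3]
after L3 α=1/2: [259/3, 139/3, 208/3]
after L4 α=4/5: [2923/15, 359/3, 376/15]
after L5 α=1/4: [892/5, 445/4, 651/20]
rounded: [178, 111, 33]

query (1,2) [L1,L3,L4,L5] — begin 0,0,0
L1 α=1/2: [10, 53, 103/2]
L3 α=2/3: [298/3, 133, 1039/6]
L4 α=1/7: [605/7, 825/7, 1175/7]
L5 α=1/8: [101, 108, 1275/8]
= [101, 108, 159]

at x=1,y=1 over L1,L3,L4,L5:
after L1 α=2/7: [458/7, 360/7, 86/7]
after L3 α=1/2: [292/7, 950/7, 429/14]
after L4 α=1/2: [1867/14, 1587/14, 653/28]
after L5 α=1/2: [5059/28, 1741/28, 3005/56]
→ [181, 62, 54]

(1,1) stack=L1,L3,L4,L5,L6; from [0,0,0]:
after L1 α=2/7: [458/7, 360/7, 86/7]
after L3 α=1/2: [292/7, 950/7, 429/14]
after L4 α=1/2: [1867/14, 1587/14, 653/28]
after L5 α=1/2: [5059/28, 1741/28, 3005/56]
after L6 α=2/3: [6129/28, 10925/84, 20813/168]
= [219, 130, 124]

(0,2) stack=L1,L3,L4,L5,L6; from [0,0,0]:
L1 α=2/5: [204/5, 98/5, 434/5]
L3 α=1/2: [462/5, 594/5, 889/10]
L4 α=1/5: [1908/25, 3041/25, 1803/25]
L5 α=1/3: [5491/75, 3694/25, 5206/75]
L6 α=2/5: [7041/125, 15282/125, 8356/125]
→ [56, 122, 67]


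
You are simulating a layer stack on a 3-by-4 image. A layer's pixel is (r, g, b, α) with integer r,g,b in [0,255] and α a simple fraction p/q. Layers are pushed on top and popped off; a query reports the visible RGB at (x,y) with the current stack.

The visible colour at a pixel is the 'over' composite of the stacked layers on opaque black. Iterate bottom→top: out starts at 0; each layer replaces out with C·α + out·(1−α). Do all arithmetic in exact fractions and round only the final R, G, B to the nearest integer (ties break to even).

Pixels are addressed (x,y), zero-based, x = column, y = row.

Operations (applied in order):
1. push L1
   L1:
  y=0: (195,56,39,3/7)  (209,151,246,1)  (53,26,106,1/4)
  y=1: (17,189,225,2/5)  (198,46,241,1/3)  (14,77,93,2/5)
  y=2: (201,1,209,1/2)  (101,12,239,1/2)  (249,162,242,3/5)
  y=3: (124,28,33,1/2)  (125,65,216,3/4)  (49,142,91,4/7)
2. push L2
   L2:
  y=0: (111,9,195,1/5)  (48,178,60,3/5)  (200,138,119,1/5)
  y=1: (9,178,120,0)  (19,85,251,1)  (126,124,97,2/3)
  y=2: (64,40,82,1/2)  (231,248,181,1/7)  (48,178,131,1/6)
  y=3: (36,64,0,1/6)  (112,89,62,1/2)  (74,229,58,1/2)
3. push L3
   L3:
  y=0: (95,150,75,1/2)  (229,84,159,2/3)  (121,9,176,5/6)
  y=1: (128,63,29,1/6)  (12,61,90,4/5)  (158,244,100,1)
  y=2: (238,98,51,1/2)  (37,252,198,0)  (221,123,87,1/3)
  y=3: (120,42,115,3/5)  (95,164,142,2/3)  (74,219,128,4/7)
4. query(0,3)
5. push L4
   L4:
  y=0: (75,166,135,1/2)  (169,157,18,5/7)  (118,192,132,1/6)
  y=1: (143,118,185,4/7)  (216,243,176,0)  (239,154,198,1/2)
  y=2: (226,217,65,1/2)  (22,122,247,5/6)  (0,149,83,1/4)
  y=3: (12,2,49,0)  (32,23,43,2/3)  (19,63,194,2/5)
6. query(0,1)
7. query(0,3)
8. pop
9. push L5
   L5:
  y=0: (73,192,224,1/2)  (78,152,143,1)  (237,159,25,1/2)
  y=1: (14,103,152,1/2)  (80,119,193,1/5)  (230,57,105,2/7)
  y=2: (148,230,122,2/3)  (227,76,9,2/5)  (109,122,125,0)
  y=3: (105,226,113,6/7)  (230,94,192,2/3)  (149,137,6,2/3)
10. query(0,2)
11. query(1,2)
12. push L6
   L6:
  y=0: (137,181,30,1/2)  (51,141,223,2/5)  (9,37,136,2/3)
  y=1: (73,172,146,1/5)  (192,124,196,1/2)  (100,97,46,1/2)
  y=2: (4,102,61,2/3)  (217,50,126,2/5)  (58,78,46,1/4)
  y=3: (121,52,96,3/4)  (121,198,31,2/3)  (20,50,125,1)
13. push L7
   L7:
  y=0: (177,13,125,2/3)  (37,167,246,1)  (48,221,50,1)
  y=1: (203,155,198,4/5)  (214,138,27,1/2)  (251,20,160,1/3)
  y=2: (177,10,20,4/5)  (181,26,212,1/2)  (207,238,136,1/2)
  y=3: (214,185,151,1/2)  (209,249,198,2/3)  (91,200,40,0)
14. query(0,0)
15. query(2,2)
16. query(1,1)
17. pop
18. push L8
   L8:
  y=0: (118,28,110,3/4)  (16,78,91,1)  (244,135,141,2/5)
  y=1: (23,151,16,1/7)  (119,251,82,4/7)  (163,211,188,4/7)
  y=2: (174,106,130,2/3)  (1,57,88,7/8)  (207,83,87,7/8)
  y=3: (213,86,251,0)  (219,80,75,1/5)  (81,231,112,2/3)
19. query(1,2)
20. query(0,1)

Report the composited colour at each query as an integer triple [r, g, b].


query (0,3) [L1,L2,L3] — begin 0,0,0
after L1 α=1/2: [62, 14, 33/2]
after L2 α=1/6: [173/3, 67/3, 55/4]
after L3 α=3/5: [1426/15, 512/15, 149/2]
rounded: [95, 34, 74]

query (0,1) [L1,L2,L3,L4] — begin 0,0,0
after L1 α=2/5: [34/5, 378/5, 90]
after L2 α=0: [34/5, 378/5, 90]
after L3 α=1/6: [27, 147/2, 479/6]
after L4 α=4/7: [653/7, 1385/14, 1959/14]
rounded: [93, 99, 140]

query (0,3) [L1,L2,L3,L4] — begin 0,0,0
L1 α=1/2: [62, 14, 33/2]
L2 α=1/6: [173/3, 67/3, 55/4]
L3 α=3/5: [1426/15, 512/15, 149/2]
L4 α=0: [1426/15, 512/15, 149/2]
→ [95, 34, 74]

at x=0,y=2 over L1,L2,L3,L5:
after L1 α=1/2: [201/2, 1/2, 209/2]
after L2 α=1/2: [329/4, 81/4, 373/4]
after L3 α=1/2: [1281/8, 473/8, 577/8]
after L5 α=2/3: [3649/24, 4153/24, 843/8]
→ [152, 173, 105]

at x=1,y=2 over L1,L2,L3,L5:
after L1 α=1/2: [101/2, 6, 239/2]
after L2 α=1/7: [534/7, 284/7, 898/7]
after L3 α=0: [534/7, 284/7, 898/7]
after L5 α=2/5: [956/7, 1916/35, 564/7]
= [137, 55, 81]

at x=0,y=0 over L1,L2,L3,L5,L6,L7:
+L1 (α=3/7) → [585/7, 24, 117/7]
+L2 (α=1/5) → [3117/35, 21, 1833/35]
+L3 (α=1/2) → [3221/35, 171/2, 2229/35]
+L5 (α=1/2) → [2888/35, 555/4, 10069/70]
+L6 (α=1/2) → [7683/70, 1279/8, 12169/140]
+L7 (α=2/3) → [10821/70, 1487/24, 15723/140]
→ [155, 62, 112]

query (2,2) [L1,L2,L3,L5,L6,L7] — begin 0,0,0
+L1 (α=3/5) → [747/5, 486/5, 726/5]
+L2 (α=1/6) → [265/2, 332/3, 857/6]
+L3 (α=1/3) → [162, 1033/9, 1118/9]
+L5 (α=0) → [162, 1033/9, 1118/9]
+L6 (α=1/4) → [136, 1267/12, 314/3]
+L7 (α=1/2) → [343/2, 4123/24, 361/3]
= [172, 172, 120]

(1,1) stack=L1,L2,L3,L5,L6,L7; from [0,0,0]:
+L1 (α=1/3) → [66, 46/3, 241/3]
+L2 (α=1) → [19, 85, 251]
+L3 (α=4/5) → [67/5, 329/5, 611/5]
+L5 (α=1/5) → [668/25, 1911/25, 3409/25]
+L6 (α=1/2) → [2734/25, 5011/50, 8309/50]
+L7 (α=1/2) → [4042/25, 11911/100, 9659/100]
= [162, 119, 97]

query (1,2) [L1,L2,L3,L5,L6,L8] — begin 0,0,0
+L1 (α=1/2) → [101/2, 6, 239/2]
+L2 (α=1/7) → [534/7, 284/7, 898/7]
+L3 (α=0) → [534/7, 284/7, 898/7]
+L5 (α=2/5) → [956/7, 1916/35, 564/7]
+L6 (α=2/5) → [5906/35, 9248/175, 3456/35]
+L8 (α=7/8) → [6151/280, 79073/1400, 3127/35]
rounded: [22, 56, 89]

at x=0,y=1 over L1,L2,L3,L5,L6,L8:
+L1 (α=2/5) → [34/5, 378/5, 90]
+L2 (α=0) → [34/5, 378/5, 90]
+L3 (α=1/6) → [27, 147/2, 479/6]
+L5 (α=1/2) → [41/2, 353/4, 1391/12]
+L6 (α=1/5) → [31, 105, 1829/15]
+L8 (α=1/7) → [209/7, 781/7, 534/5]
= [30, 112, 107]


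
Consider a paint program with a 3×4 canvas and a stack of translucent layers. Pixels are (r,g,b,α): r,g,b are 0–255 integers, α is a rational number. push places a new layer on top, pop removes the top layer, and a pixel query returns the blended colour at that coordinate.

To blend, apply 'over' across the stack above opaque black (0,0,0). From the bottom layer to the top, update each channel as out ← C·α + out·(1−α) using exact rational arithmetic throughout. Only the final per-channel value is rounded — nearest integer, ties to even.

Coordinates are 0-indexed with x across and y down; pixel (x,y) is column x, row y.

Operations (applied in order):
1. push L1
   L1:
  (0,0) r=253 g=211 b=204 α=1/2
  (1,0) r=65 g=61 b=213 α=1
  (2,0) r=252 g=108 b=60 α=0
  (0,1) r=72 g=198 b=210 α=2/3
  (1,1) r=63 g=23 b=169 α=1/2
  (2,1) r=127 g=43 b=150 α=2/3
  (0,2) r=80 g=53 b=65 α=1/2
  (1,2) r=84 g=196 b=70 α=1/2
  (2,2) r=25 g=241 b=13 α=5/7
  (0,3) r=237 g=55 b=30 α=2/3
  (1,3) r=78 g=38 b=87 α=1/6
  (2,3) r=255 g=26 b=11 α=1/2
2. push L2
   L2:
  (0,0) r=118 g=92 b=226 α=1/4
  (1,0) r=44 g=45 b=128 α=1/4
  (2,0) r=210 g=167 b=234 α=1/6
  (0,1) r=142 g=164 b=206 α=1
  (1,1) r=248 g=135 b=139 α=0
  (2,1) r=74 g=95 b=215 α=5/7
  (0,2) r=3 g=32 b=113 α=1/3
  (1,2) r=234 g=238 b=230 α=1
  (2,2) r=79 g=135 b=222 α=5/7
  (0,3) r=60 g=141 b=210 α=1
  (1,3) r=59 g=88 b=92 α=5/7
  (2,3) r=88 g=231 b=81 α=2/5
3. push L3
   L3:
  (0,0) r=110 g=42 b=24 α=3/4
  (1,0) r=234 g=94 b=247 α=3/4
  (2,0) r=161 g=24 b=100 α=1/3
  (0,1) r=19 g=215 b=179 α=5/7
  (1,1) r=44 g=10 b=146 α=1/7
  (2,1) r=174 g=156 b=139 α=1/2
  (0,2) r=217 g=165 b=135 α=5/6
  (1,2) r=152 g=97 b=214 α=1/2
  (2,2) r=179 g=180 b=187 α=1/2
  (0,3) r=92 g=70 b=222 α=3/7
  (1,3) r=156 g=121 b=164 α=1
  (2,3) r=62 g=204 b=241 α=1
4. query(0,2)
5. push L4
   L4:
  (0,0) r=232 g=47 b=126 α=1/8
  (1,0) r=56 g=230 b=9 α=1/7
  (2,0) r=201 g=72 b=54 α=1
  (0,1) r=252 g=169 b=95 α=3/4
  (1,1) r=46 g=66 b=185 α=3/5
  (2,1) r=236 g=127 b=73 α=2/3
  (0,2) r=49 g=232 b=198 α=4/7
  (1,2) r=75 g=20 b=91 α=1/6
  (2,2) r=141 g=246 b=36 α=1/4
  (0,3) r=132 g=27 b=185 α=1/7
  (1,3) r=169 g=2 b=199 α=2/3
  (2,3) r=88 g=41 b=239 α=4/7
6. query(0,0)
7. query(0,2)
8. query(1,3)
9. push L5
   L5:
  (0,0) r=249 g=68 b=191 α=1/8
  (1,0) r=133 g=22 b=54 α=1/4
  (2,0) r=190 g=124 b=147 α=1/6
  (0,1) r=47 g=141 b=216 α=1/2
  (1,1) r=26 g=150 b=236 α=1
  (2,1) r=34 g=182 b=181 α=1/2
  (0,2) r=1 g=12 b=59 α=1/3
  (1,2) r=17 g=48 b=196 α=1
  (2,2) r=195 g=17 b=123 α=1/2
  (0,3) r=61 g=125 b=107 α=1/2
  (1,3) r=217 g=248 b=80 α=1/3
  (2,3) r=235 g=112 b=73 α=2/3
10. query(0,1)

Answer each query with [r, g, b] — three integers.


(0,2) stack=L1,L2,L3; from [0,0,0]:
+L1 (α=1/2) → [40, 53/2, 65/2]
+L2 (α=1/3) → [83/3, 85/3, 178/3]
+L3 (α=5/6) → [1669/9, 1280/9, 2203/18]
rounded: [185, 142, 122]

(0,0) stack=L1,L2,L3,L4; from [0,0,0]:
+L1 (α=1/2) → [253/2, 211/2, 102]
+L2 (α=1/4) → [995/8, 817/8, 133]
+L3 (α=3/4) → [3635/32, 1825/32, 205/4]
+L4 (α=1/8) → [32869/256, 14279/256, 1939/32]
→ [128, 56, 61]

query (0,2) [L1,L2,L3,L4] — begin 0,0,0
+L1 (α=1/2) → [40, 53/2, 65/2]
+L2 (α=1/3) → [83/3, 85/3, 178/3]
+L3 (α=5/6) → [1669/9, 1280/9, 2203/18]
+L4 (α=4/7) → [2257/21, 4064/21, 6955/42]
rounded: [107, 194, 166]

(1,3) stack=L1,L2,L3,L4; from [0,0,0]:
after L1 α=1/6: [13, 19/3, 29/2]
after L2 α=5/7: [321/7, 194/3, 489/7]
after L3 α=1: [156, 121, 164]
after L4 α=2/3: [494/3, 125/3, 562/3]
= [165, 42, 187]

(0,1) stack=L1,L2,L3,L4,L5; from [0,0,0]:
after L1 α=2/3: [48, 132, 140]
after L2 α=1: [142, 164, 206]
after L3 α=5/7: [379/7, 1403/7, 1307/7]
after L4 α=3/4: [5671/28, 1238/7, 1651/14]
after L5 α=1/2: [6987/56, 2225/14, 4675/28]
= [125, 159, 167]


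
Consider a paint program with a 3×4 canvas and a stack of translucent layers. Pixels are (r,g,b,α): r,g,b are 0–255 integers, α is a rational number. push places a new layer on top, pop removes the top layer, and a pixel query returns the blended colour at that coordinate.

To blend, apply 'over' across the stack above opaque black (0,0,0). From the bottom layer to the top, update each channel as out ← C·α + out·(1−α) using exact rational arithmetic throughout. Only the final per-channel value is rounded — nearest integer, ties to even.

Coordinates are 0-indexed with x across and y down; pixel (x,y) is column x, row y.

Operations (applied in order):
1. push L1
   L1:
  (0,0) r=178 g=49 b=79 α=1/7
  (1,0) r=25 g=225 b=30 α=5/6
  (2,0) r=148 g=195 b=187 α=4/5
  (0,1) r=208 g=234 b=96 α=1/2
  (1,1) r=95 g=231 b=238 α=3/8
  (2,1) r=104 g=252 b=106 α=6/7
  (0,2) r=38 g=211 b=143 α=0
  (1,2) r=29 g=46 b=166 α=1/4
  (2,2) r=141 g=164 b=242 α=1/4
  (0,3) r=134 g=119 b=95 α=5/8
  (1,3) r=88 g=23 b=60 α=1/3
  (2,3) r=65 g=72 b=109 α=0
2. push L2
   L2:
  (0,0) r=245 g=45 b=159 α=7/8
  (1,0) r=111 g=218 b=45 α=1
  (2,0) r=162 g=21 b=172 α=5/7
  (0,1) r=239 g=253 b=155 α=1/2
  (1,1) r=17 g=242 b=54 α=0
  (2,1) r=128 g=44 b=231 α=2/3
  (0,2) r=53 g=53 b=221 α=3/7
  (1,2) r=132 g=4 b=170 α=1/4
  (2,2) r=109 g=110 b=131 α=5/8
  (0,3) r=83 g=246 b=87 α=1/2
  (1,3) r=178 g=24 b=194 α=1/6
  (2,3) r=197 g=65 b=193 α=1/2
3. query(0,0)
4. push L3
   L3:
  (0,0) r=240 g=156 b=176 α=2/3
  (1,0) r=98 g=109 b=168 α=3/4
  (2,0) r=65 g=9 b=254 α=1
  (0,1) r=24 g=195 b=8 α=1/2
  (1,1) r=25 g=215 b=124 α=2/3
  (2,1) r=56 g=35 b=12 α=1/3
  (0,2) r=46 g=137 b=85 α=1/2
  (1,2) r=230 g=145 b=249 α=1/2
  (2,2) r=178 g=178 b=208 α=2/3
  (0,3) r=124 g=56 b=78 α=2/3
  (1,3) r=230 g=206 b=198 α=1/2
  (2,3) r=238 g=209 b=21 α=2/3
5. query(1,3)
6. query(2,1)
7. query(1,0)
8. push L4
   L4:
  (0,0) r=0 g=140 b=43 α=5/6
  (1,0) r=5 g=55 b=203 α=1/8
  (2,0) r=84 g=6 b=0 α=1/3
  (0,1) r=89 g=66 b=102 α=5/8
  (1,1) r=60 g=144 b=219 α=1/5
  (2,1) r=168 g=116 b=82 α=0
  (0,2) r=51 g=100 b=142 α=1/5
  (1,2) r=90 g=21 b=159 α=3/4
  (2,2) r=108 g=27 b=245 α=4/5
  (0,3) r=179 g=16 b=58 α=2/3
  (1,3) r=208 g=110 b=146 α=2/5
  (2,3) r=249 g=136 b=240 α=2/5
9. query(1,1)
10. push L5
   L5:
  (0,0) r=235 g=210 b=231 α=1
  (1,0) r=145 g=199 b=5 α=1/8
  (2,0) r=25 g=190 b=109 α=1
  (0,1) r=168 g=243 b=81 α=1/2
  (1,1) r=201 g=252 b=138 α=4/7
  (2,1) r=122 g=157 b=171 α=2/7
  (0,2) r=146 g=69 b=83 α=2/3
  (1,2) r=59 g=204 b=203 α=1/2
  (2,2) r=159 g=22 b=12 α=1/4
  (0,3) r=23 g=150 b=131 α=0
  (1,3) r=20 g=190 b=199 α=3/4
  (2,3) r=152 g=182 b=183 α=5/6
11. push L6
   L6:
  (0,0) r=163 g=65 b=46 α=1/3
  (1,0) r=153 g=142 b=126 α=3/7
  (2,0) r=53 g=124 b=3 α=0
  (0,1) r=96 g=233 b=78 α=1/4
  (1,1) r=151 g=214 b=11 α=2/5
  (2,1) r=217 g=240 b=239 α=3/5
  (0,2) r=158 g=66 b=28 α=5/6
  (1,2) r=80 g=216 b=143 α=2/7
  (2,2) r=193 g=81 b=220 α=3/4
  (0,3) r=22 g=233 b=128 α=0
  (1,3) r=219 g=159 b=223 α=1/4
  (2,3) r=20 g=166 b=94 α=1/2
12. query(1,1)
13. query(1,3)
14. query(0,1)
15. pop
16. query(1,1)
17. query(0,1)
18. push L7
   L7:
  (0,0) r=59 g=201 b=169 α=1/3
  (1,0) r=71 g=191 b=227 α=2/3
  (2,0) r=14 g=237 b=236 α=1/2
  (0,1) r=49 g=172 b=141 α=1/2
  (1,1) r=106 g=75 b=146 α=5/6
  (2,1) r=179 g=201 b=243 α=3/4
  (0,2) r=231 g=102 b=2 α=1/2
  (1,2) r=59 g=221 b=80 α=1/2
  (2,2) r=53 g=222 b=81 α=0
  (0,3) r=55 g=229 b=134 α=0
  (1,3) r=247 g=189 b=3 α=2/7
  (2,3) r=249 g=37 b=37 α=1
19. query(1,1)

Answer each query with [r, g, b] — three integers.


at x=0,y=0 over L1,L2:
L1 α=1/7: [178/7, 7, 79/7]
L2 α=7/8: [12183/56, 161/4, 3935/28]
rounded: [218, 40, 141]

query (1,3) [L1,L2,L3] — begin 0,0,0
L1 α=1/3: [88/3, 23/3, 20]
L2 α=1/6: [487/9, 187/18, 49]
L3 α=1/2: [2557/18, 3895/36, 247/2]
rounded: [142, 108, 124]

at x=2,y=1 over L1,L2,L3:
+L1 (α=6/7) → [624/7, 216, 636/7]
+L2 (α=2/3) → [2416/21, 304/3, 1290/7]
+L3 (α=1/3) → [6008/63, 713/9, 888/7]
→ [95, 79, 127]

(1,0) stack=L1,L2,L3; from [0,0,0]:
+L1 (α=5/6) → [125/6, 375/2, 25]
+L2 (α=1) → [111, 218, 45]
+L3 (α=3/4) → [405/4, 545/4, 549/4]
= [101, 136, 137]

(1,1) stack=L1,L2,L3,L4; from [0,0,0]:
L1 α=3/8: [285/8, 693/8, 357/4]
L2 α=0: [285/8, 693/8, 357/4]
L3 α=2/3: [685/24, 4133/24, 1349/12]
L4 α=1/5: [209/6, 4997/30, 2006/15]
= [35, 167, 134]

at x=1,y=1 over L1,L2,L3,L4,L5,L6:
+L1 (α=3/8) → [285/8, 693/8, 357/4]
+L2 (α=0) → [285/8, 693/8, 357/4]
+L3 (α=2/3) → [685/24, 4133/24, 1349/12]
+L4 (α=1/5) → [209/6, 4997/30, 2006/15]
+L5 (α=4/7) → [1817/14, 15077/70, 4766/35]
+L6 (α=2/5) → [9679/70, 75191/350, 15068/175]
→ [138, 215, 86]

query (1,3) [L1,L2,L3,L4,L5,L6] — begin 0,0,0
after L1 α=1/3: [88/3, 23/3, 20]
after L2 α=1/6: [487/9, 187/18, 49]
after L3 α=1/2: [2557/18, 3895/36, 247/2]
after L4 α=2/5: [5053/30, 1307/12, 265/2]
after L5 α=3/4: [6853/120, 8147/48, 1459/8]
after L6 α=1/4: [15613/160, 10691/64, 6161/32]
→ [98, 167, 193]

query (0,1) [L1,L2,L3,L4,L5,L6] — begin 0,0,0
L1 α=1/2: [104, 117, 48]
L2 α=1/2: [343/2, 185, 203/2]
L3 α=1/2: [391/4, 190, 219/4]
L4 α=5/8: [2953/32, 225/2, 2697/32]
L5 α=1/2: [8329/64, 711/4, 5289/64]
L6 α=1/4: [31131/256, 3065/16, 20859/256]
rounded: [122, 192, 81]

at x=1,y=1 over L1,L2,L3,L4,L5:
+L1 (α=3/8) → [285/8, 693/8, 357/4]
+L2 (α=0) → [285/8, 693/8, 357/4]
+L3 (α=2/3) → [685/24, 4133/24, 1349/12]
+L4 (α=1/5) → [209/6, 4997/30, 2006/15]
+L5 (α=4/7) → [1817/14, 15077/70, 4766/35]
→ [130, 215, 136]

(0,1) stack=L1,L2,L3,L4,L5; from [0,0,0]:
after L1 α=1/2: [104, 117, 48]
after L2 α=1/2: [343/2, 185, 203/2]
after L3 α=1/2: [391/4, 190, 219/4]
after L4 α=5/8: [2953/32, 225/2, 2697/32]
after L5 α=1/2: [8329/64, 711/4, 5289/64]
= [130, 178, 83]

at x=1,y=1 over L1,L2,L3,L4,L5,L7:
after L1 α=3/8: [285/8, 693/8, 357/4]
after L2 α=0: [285/8, 693/8, 357/4]
after L3 α=2/3: [685/24, 4133/24, 1349/12]
after L4 α=1/5: [209/6, 4997/30, 2006/15]
after L5 α=4/7: [1817/14, 15077/70, 4766/35]
after L7 α=5/6: [3079/28, 41327/420, 15158/105]
= [110, 98, 144]


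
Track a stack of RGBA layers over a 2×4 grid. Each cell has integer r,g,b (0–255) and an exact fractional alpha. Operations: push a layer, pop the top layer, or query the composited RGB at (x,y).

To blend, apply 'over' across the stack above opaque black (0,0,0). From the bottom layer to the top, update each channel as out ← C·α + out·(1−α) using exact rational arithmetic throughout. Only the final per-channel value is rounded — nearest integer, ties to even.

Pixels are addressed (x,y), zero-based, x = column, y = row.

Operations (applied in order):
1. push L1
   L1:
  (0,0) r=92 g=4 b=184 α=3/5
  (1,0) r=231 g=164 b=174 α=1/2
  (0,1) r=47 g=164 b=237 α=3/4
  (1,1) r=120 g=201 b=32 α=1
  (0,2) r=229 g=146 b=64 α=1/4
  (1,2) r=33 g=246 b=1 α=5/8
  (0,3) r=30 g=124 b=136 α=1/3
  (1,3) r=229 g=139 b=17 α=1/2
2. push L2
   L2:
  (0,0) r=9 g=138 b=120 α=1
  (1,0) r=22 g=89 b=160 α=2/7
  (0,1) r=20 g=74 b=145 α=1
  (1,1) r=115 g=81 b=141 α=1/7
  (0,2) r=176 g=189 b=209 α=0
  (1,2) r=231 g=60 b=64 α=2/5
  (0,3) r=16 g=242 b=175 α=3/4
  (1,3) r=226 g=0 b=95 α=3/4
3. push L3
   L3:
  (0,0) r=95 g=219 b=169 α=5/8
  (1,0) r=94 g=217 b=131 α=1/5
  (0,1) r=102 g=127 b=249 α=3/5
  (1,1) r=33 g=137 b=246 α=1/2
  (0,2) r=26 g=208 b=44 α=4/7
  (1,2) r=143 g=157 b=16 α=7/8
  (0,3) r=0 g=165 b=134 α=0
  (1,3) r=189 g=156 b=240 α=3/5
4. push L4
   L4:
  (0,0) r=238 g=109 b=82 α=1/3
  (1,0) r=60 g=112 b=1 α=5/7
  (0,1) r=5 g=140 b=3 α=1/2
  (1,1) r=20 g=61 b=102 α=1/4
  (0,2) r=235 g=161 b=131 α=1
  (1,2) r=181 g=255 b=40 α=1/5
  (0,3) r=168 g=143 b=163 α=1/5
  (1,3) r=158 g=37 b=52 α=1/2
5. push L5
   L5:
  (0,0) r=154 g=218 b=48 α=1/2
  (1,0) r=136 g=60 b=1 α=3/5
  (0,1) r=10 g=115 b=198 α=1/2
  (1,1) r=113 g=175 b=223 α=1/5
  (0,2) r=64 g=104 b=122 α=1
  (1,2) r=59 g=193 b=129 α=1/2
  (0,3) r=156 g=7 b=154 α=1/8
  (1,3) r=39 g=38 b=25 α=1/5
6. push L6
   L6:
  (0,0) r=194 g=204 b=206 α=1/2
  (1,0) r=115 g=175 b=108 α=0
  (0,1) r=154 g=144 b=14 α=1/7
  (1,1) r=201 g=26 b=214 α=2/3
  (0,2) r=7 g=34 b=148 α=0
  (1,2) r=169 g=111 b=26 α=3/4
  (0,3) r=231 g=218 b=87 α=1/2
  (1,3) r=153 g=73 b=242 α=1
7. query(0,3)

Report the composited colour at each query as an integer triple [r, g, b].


at x=0,y=3 over L1,L2,L3,L4,L5,L6:
L1 α=1/3: [10, 124/3, 136/3]
L2 α=3/4: [29/2, 1151/6, 1711/12]
L3 α=0: [29/2, 1151/6, 1711/12]
L4 α=1/5: [226/5, 2731/15, 440/3]
L5 α=1/8: [1181/20, 9611/60, 1771/12]
L6 α=1/2: [5801/40, 22691/120, 2815/24]
→ [145, 189, 117]


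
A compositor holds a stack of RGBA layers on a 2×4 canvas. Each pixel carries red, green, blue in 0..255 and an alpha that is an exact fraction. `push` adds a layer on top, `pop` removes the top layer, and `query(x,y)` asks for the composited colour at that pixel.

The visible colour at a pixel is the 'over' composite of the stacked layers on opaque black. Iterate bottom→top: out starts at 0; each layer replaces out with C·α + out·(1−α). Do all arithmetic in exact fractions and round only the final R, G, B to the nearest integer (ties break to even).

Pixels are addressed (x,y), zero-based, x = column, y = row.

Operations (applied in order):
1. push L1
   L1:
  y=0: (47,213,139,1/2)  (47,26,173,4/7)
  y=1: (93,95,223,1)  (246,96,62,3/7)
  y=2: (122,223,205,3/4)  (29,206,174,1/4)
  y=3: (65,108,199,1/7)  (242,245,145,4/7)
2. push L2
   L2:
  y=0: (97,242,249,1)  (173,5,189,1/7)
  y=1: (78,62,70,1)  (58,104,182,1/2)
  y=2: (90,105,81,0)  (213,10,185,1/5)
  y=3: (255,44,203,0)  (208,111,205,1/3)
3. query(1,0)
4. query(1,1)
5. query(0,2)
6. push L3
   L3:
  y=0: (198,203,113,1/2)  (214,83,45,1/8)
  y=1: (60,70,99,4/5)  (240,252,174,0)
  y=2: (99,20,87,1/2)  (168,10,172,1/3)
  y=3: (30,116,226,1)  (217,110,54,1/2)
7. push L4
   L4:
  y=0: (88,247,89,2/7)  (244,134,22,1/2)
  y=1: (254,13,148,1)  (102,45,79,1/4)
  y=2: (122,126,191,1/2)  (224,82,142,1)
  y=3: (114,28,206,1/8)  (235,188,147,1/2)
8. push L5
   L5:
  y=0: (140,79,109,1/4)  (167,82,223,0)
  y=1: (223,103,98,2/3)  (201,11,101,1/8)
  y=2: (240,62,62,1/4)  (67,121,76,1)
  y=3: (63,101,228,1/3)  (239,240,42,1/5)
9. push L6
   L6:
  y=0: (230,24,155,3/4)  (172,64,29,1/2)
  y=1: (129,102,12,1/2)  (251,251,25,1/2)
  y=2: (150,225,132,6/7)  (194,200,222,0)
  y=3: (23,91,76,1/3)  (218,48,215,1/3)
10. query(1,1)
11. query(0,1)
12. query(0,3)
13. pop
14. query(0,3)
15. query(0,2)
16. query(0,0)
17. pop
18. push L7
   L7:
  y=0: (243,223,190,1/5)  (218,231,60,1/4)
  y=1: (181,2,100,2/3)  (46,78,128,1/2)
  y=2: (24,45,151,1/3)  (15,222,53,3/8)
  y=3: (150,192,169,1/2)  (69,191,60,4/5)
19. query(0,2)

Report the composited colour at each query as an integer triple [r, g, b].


query (1,0) [L1,L2] — begin 0,0,0
+L1 (α=4/7) → [188/7, 104/7, 692/7]
+L2 (α=1/7) → [2339/49, 659/49, 5475/49]
= [48, 13, 112]

(1,1) stack=L1,L2; from [0,0,0]:
after L1 α=3/7: [738/7, 288/7, 186/7]
after L2 α=1/2: [572/7, 508/7, 730/7]
→ [82, 73, 104]

query (0,2) [L1,L2] — begin 0,0,0
after L1 α=3/4: [183/2, 669/4, 615/4]
after L2 α=0: [183/2, 669/4, 615/4]
→ [92, 167, 154]

query (1,1) [L1,L2,L3,L4,L5,L6] — begin 0,0,0
L1 α=3/7: [738/7, 288/7, 186/7]
L2 α=1/2: [572/7, 508/7, 730/7]
L3 α=0: [572/7, 508/7, 730/7]
L4 α=1/4: [1215/14, 1839/28, 2743/28]
L5 α=1/8: [1617/16, 1883/32, 3147/32]
L6 α=1/2: [5633/32, 9915/64, 3947/64]
rounded: [176, 155, 62]

at x=0,y=1 over L1,L2,L3,L4,L5,L6:
+L1 (α=1) → [93, 95, 223]
+L2 (α=1) → [78, 62, 70]
+L3 (α=4/5) → [318/5, 342/5, 466/5]
+L4 (α=1) → [254, 13, 148]
+L5 (α=2/3) → [700/3, 73, 344/3]
+L6 (α=1/2) → [1087/6, 175/2, 190/3]
= [181, 88, 63]

at x=0,y=3 over L1,L2,L3,L4,L5,L6:
+L1 (α=1/7) → [65/7, 108/7, 199/7]
+L2 (α=0) → [65/7, 108/7, 199/7]
+L3 (α=1) → [30, 116, 226]
+L4 (α=1/8) → [81/2, 105, 447/2]
+L5 (α=1/3) → [48, 311/3, 225]
+L6 (α=1/3) → [119/3, 895/9, 526/3]
→ [40, 99, 175]

at x=0,y=3 over L1,L2,L3,L4,L5:
after L1 α=1/7: [65/7, 108/7, 199/7]
after L2 α=0: [65/7, 108/7, 199/7]
after L3 α=1: [30, 116, 226]
after L4 α=1/8: [81/2, 105, 447/2]
after L5 α=1/3: [48, 311/3, 225]
= [48, 104, 225]

at x=0,y=2 over L1,L2,L3,L4,L5:
after L1 α=3/4: [183/2, 669/4, 615/4]
after L2 α=0: [183/2, 669/4, 615/4]
after L3 α=1/2: [381/4, 749/8, 963/8]
after L4 α=1/2: [869/8, 1757/16, 2491/16]
after L5 α=1/4: [4527/32, 6263/64, 8465/64]
rounded: [141, 98, 132]

at x=0,y=0 over L1,L2,L3,L4,L5:
after L1 α=1/2: [47/2, 213/2, 139/2]
after L2 α=1: [97, 242, 249]
after L3 α=1/2: [295/2, 445/2, 181]
after L4 α=2/7: [261/2, 459/2, 1083/7]
after L5 α=1/4: [1063/8, 1535/8, 1003/7]
→ [133, 192, 143]

(0,2) stack=L1,L2,L3,L4,L7; from [0,0,0]:
L1 α=3/4: [183/2, 669/4, 615/4]
L2 α=0: [183/2, 669/4, 615/4]
L3 α=1/2: [381/4, 749/8, 963/8]
L4 α=1/2: [869/8, 1757/16, 2491/16]
L7 α=1/3: [965/12, 2117/24, 1233/8]
= [80, 88, 154]


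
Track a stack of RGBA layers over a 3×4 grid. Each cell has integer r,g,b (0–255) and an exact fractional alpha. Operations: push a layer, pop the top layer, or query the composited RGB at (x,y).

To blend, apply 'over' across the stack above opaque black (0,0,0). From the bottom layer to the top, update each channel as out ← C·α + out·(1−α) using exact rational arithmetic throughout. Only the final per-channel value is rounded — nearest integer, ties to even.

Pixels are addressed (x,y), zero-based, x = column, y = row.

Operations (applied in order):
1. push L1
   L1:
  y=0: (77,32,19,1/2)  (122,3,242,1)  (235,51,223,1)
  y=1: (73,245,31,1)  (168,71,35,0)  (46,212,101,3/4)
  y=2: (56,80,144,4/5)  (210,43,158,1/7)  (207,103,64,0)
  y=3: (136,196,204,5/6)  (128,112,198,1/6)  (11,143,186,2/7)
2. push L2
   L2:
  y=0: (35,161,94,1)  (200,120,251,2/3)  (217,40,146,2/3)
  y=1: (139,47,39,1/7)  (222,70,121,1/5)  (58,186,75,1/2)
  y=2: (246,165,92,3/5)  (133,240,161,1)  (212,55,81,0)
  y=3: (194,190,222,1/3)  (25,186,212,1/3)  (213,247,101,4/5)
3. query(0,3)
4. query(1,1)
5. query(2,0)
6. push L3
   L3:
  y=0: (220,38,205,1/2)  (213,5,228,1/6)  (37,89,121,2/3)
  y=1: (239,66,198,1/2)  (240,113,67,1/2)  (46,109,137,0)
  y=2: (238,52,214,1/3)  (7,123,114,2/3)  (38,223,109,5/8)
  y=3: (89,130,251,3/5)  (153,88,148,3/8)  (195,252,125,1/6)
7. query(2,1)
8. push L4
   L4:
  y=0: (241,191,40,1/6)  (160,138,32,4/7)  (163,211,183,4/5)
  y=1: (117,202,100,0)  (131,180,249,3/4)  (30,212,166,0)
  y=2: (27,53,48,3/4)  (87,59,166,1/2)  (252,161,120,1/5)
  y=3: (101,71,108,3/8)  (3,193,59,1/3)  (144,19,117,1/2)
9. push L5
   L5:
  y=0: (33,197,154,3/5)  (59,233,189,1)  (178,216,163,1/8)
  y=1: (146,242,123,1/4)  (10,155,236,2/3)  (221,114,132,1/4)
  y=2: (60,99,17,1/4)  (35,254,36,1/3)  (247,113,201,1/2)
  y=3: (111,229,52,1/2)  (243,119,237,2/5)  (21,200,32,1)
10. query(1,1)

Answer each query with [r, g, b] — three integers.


query (0,3) [L1,L2] — begin 0,0,0
after L1 α=5/6: [340/3, 490/3, 170]
after L2 α=1/3: [1262/9, 1550/9, 562/3]
→ [140, 172, 187]

(1,1) stack=L1,L2; from [0,0,0]:
after L1 α=0: [0, 0, 0]
after L2 α=1/5: [222/5, 14, 121/5]
rounded: [44, 14, 24]

(2,0) stack=L1,L2; from [0,0,0]:
L1 α=1: [235, 51, 223]
L2 α=2/3: [223, 131/3, 515/3]
→ [223, 44, 172]

query (2,1) [L1,L2,L3] — begin 0,0,0
+L1 (α=3/4) → [69/2, 159, 303/4]
+L2 (α=1/2) → [185/4, 345/2, 603/8]
+L3 (α=0) → [185/4, 345/2, 603/8]
rounded: [46, 172, 75]

at x=1,y=1 over L1,L2,L3,L4,L5:
L1 α=0: [0, 0, 0]
L2 α=1/5: [222/5, 14, 121/5]
L3 α=1/2: [711/5, 127/2, 228/5]
L4 α=3/4: [669/5, 1207/8, 3963/20]
L5 α=2/3: [769/15, 1229/8, 13403/60]
= [51, 154, 223]


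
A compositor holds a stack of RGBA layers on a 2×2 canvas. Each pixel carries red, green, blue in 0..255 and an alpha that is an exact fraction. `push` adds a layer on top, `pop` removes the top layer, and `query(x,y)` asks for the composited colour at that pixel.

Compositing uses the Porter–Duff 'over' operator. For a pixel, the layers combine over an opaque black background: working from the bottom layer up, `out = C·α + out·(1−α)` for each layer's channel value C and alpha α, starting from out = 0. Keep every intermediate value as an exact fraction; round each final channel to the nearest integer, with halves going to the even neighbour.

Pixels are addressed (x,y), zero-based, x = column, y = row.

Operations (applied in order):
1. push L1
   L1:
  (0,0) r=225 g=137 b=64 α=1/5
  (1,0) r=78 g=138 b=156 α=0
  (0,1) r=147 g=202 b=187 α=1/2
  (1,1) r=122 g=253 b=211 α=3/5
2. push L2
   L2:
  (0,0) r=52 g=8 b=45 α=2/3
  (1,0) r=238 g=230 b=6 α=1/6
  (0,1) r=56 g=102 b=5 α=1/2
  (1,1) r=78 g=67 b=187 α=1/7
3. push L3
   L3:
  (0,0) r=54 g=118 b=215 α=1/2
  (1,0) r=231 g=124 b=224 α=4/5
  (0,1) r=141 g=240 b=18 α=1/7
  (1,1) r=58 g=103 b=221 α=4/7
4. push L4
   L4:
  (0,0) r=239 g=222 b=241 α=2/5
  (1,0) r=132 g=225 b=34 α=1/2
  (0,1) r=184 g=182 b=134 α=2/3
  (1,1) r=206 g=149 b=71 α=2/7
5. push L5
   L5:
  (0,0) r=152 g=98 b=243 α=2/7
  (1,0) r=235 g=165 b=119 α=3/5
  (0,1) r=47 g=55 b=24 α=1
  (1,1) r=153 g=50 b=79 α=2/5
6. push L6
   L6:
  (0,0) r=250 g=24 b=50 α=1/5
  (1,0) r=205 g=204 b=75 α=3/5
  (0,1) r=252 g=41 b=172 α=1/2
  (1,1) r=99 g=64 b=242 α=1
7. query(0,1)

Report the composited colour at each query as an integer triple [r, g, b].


query (0,1) [L1,L2,L3,L4,L5,L6] — begin 0,0,0
L1 α=1/2: [147/2, 101, 187/2]
L2 α=1/2: [259/4, 203/2, 197/4]
L3 α=1/7: [1059/14, 849/7, 627/14]
L4 α=2/3: [6211/42, 3397/21, 4379/42]
L5 α=1: [47, 55, 24]
L6 α=1/2: [299/2, 48, 98]
rounded: [150, 48, 98]


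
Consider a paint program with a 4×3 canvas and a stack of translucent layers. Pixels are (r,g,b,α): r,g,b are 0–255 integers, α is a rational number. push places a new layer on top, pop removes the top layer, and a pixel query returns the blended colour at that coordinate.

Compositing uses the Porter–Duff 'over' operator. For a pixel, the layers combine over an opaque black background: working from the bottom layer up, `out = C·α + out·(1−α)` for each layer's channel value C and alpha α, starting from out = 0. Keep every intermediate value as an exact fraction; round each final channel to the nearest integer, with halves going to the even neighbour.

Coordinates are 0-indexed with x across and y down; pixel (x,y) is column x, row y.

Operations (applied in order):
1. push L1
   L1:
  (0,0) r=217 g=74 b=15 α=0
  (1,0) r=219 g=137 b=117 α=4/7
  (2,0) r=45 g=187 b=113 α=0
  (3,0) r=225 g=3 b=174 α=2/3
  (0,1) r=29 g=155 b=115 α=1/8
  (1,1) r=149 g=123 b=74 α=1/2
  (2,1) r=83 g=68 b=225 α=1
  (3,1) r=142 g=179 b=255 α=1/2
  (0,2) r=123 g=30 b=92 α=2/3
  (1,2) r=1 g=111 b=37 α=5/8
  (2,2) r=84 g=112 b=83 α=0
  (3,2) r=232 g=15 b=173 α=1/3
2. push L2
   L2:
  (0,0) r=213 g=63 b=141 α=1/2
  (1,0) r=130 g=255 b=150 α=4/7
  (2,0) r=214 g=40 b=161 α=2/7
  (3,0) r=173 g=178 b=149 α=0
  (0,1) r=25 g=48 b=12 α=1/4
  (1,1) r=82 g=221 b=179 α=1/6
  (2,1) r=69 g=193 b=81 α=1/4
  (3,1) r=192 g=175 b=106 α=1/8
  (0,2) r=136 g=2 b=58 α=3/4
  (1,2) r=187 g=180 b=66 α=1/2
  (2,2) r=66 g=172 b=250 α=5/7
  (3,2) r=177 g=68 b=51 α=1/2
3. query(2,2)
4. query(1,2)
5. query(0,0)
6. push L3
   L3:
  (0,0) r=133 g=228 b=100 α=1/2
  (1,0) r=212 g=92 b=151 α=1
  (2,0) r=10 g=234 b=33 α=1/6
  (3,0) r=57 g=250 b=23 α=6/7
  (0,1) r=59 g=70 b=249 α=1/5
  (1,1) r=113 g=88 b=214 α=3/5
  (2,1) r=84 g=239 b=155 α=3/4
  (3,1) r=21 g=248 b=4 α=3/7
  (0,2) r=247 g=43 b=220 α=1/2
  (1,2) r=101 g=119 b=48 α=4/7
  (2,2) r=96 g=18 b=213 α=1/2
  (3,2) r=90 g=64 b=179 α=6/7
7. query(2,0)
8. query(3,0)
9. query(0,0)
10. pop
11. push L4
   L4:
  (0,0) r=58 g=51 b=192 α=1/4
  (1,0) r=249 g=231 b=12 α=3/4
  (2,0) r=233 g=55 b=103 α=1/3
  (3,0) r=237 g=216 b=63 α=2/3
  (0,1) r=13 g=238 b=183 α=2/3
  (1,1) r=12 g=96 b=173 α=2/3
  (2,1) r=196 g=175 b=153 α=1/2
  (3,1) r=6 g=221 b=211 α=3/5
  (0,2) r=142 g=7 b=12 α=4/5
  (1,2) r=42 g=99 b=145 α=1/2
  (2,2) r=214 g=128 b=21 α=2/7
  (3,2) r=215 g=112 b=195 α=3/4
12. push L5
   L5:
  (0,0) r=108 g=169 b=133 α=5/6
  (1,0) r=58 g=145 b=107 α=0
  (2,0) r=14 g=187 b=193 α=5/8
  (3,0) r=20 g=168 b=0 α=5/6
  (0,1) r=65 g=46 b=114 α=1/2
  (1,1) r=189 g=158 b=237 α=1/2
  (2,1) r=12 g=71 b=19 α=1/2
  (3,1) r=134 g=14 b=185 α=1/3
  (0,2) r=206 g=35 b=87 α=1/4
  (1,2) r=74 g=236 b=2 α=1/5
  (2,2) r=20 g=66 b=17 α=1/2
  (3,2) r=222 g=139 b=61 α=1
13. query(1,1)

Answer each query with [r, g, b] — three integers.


(2,2) stack=L1,L2; from [0,0,0]:
+L1 (α=0) → [0, 0, 0]
+L2 (α=5/7) → [330/7, 860/7, 1250/7]
rounded: [47, 123, 179]

(1,2) stack=L1,L2; from [0,0,0]:
L1 α=5/8: [5/8, 555/8, 185/8]
L2 α=1/2: [1501/16, 1995/16, 713/16]
= [94, 125, 45]

(0,0) stack=L1,L2; from [0,0,0]:
+L1 (α=0) → [0, 0, 0]
+L2 (α=1/2) → [213/2, 63/2, 141/2]
= [106, 32, 70]

query (2,0) [L1,L2,L3] — begin 0,0,0
+L1 (α=0) → [0, 0, 0]
+L2 (α=2/7) → [428/7, 80/7, 46]
+L3 (α=1/6) → [1105/21, 1019/21, 263/6]
→ [53, 49, 44]

query (3,0) [L1,L2,L3] — begin 0,0,0
+L1 (α=2/3) → [150, 2, 116]
+L2 (α=0) → [150, 2, 116]
+L3 (α=6/7) → [492/7, 1502/7, 254/7]
rounded: [70, 215, 36]

query (0,0) [L1,L2,L3] — begin 0,0,0
L1 α=0: [0, 0, 0]
L2 α=1/2: [213/2, 63/2, 141/2]
L3 α=1/2: [479/4, 519/4, 341/4]
= [120, 130, 85]

(1,1) stack=L1,L2,L4,L5; from [0,0,0]:
L1 α=1/2: [149/2, 123/2, 37]
L2 α=1/6: [303/4, 1057/12, 182/3]
L4 α=2/3: [133/4, 3361/36, 1220/9]
L5 α=1/2: [889/8, 9049/72, 3353/18]
→ [111, 126, 186]


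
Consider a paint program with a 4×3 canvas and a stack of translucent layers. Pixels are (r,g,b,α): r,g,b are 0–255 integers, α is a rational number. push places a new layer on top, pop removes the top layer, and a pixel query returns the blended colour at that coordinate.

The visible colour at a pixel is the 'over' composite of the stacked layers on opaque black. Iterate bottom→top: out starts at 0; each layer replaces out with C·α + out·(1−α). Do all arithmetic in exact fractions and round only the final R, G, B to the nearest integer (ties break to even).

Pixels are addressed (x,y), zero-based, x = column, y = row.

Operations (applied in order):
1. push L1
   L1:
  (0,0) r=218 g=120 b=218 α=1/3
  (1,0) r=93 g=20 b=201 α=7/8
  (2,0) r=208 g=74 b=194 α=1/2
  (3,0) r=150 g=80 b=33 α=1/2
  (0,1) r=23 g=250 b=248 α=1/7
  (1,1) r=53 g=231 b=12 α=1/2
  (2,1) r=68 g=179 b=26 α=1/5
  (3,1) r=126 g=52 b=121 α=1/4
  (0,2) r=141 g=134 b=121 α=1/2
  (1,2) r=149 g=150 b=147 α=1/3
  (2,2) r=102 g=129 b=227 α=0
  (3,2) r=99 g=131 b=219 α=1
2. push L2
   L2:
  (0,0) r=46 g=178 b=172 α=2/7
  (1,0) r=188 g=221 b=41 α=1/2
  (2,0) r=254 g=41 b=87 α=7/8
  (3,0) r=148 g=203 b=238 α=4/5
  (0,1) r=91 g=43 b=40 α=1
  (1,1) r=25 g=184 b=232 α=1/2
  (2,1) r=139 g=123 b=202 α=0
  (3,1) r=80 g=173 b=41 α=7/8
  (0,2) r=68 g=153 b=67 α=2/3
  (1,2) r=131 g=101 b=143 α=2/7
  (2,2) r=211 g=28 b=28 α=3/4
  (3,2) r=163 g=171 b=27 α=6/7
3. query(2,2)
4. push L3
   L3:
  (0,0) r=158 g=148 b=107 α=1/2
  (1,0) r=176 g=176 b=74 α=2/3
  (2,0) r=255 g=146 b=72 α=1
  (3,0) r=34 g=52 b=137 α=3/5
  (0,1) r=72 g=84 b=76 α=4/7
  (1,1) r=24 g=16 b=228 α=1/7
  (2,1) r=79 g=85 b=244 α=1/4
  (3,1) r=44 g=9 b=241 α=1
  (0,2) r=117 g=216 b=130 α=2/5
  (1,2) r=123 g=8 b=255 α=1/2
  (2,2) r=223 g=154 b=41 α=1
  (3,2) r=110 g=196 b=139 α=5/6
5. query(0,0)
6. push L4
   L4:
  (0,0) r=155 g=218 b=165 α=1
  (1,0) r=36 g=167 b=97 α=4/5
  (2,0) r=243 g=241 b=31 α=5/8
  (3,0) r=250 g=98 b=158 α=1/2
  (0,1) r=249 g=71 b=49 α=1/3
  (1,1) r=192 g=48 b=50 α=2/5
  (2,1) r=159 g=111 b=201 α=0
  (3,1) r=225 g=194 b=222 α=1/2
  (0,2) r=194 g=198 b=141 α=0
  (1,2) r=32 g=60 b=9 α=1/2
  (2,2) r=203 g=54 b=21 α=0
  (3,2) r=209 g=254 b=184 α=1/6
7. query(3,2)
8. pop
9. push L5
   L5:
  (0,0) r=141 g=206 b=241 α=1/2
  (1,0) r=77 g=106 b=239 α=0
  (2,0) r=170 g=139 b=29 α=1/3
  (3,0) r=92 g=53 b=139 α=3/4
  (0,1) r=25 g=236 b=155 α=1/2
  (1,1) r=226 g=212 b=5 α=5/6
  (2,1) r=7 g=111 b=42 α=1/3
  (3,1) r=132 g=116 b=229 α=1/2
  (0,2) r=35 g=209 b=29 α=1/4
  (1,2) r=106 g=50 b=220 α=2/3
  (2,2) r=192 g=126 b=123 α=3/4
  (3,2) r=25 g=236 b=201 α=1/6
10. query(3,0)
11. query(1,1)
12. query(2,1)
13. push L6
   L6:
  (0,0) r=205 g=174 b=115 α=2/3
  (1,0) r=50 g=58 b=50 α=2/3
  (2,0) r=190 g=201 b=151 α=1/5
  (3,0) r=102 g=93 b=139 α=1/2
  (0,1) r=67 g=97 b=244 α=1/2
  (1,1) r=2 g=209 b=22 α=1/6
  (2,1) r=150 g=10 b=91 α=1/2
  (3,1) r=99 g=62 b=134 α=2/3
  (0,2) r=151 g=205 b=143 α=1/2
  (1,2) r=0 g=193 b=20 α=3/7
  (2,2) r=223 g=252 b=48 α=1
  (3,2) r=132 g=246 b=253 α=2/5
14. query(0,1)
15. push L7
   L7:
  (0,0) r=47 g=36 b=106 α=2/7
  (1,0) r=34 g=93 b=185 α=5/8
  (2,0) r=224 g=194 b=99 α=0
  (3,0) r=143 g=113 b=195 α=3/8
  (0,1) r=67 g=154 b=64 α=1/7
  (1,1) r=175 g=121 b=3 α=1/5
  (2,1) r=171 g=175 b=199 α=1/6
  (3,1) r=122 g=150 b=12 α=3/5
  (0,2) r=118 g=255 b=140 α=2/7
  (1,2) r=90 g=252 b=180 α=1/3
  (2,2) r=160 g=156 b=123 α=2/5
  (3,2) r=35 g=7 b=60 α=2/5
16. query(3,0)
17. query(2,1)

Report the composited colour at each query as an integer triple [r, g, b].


at x=2,y=2 over L1,L2:
after L1 α=0: [0, 0, 0]
after L2 α=3/4: [633/4, 21, 21]
rounded: [158, 21, 21]

at x=0,y=0 over L1,L2,L3:
+L1 (α=1/3) → [218/3, 40, 218/3]
+L2 (α=2/7) → [1366/21, 556/7, 2122/21]
+L3 (α=1/2) → [2342/21, 796/7, 4369/42]
rounded: [112, 114, 104]

at x=3,y=2 over L1,L2,L3,L4:
after L1 α=1: [99, 131, 219]
after L2 α=6/7: [1077/7, 1157/7, 381/7]
after L3 α=5/6: [4927/42, 8017/42, 2623/21]
after L4 α=1/6: [33413/252, 50753/252, 16979/126]
→ [133, 201, 135]

at x=3,y=0 over L1,L2,L3,L5:
+L1 (α=1/2) → [75, 40, 33/2]
+L2 (α=4/5) → [667/5, 852/5, 1937/10]
+L3 (α=3/5) → [1844/25, 2484/25, 3992/25]
+L5 (α=3/4) → [2186/25, 6459/100, 14417/100]
rounded: [87, 65, 144]

query (1,1) [L1,L2,L3,L5] — begin 0,0,0
+L1 (α=1/2) → [53/2, 231/2, 6]
+L2 (α=1/2) → [103/4, 599/4, 119]
+L3 (α=1/7) → [51/2, 1829/14, 942/7]
+L5 (α=5/6) → [2311/12, 16669/84, 1117/42]
= [193, 198, 27]

(2,1) stack=L1,L2,L3,L5; from [0,0,0]:
L1 α=1/5: [68/5, 179/5, 26/5]
L2 α=0: [68/5, 179/5, 26/5]
L3 α=1/4: [599/20, 481/10, 649/10]
L5 α=1/3: [223/10, 1036/15, 859/15]
= [22, 69, 57]

(0,1) stack=L1,L2,L3,L5,L6; from [0,0,0]:
L1 α=1/7: [23/7, 250/7, 248/7]
L2 α=1: [91, 43, 40]
L3 α=4/7: [561/7, 465/7, 424/7]
L5 α=1/2: [368/7, 2117/14, 1509/14]
L6 α=1/2: [837/14, 3475/28, 4925/28]
→ [60, 124, 176]

at x=3,y=0 over L1,L2,L3,L5,L6,L7:
after L1 α=1/2: [75, 40, 33/2]
after L2 α=4/5: [667/5, 852/5, 1937/10]
after L3 α=3/5: [1844/25, 2484/25, 3992/25]
after L5 α=3/4: [2186/25, 6459/100, 14417/100]
after L6 α=1/2: [2368/25, 15759/200, 28317/200]
after L7 α=3/8: [4513/40, 29319/320, 51717/320]
= [113, 92, 162]

(2,1) stack=L1,L2,L3,L5,L6,L7; from [0,0,0]:
+L1 (α=1/5) → [68/5, 179/5, 26/5]
+L2 (α=0) → [68/5, 179/5, 26/5]
+L3 (α=1/4) → [599/20, 481/10, 649/10]
+L5 (α=1/3) → [223/10, 1036/15, 859/15]
+L6 (α=1/2) → [1723/20, 593/15, 1112/15]
+L7 (α=1/6) → [2407/24, 559/9, 1709/18]
rounded: [100, 62, 95]
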